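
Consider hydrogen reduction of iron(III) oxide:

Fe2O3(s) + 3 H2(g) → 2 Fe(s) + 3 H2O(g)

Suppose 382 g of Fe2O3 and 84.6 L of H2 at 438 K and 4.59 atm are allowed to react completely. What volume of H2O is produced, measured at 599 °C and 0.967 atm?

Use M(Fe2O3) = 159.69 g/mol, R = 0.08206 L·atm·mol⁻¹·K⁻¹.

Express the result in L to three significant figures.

n(Fe2O3) = 382 / 159.69 = 2.392 mol
n(H2) = PV/RT = (4.59 × 84.6) / (0.08206 × 438) = 10.80 mol
For 2.392 mol Fe2O3, stoichiometry requires (3/1) × 2.392 = 7.176 mol H2; 10.80 mol is available, so Fe2O3 is limiting.
n(H2O) = (3/1) × 2.392 = 7.176 mol
V(H2O) = nRT/P = 7.176 × 0.08206 × 872.15 / 0.967 = 531.1 L

531 L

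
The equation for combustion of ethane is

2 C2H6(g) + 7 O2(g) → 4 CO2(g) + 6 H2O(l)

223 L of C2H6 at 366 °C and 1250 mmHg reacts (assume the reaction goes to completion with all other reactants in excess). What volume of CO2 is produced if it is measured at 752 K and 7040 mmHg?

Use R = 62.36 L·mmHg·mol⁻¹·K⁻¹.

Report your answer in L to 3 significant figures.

93.2 L

n(C2H6) = PV/RT = (1250 × 223) / (62.36 × 639.15) = 6.994 mol
n(CO2) = (4/2) × 6.994 = 13.99 mol
V = nRT/P = 13.99 × 62.36 × 752 / 7040 = 93.19 L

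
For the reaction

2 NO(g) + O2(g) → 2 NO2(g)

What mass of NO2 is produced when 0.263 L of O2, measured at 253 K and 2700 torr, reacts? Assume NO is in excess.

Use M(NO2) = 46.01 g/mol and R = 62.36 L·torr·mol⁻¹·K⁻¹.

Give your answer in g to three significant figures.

n(O2) = PV/RT = (2700 × 0.263) / (62.36 × 253) = 0.04501 mol
n(NO2) = (2/1) × 0.04501 = 0.09002 mol
m(NO2) = 0.09002 × 46.01 = 4.142 g

4.14 g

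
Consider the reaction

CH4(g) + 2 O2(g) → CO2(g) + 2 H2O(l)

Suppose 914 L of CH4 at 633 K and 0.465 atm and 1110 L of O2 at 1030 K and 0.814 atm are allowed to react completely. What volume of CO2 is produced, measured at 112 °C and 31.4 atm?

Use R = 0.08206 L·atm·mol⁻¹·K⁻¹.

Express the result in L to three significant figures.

5.38 L

n(CH4) = PV/RT = (0.465 × 914) / (0.08206 × 633) = 8.182 mol
n(O2) = PV/RT = (0.814 × 1110) / (0.08206 × 1030) = 10.69 mol
For 8.182 mol CH4, stoichiometry requires (2/1) × 8.182 = 16.36 mol O2; 10.69 mol is available, so O2 is limiting.
n(CO2) = (1/2) × 10.69 = 5.345 mol
V(CO2) = nRT/P = 5.345 × 0.08206 × 385.15 / 31.4 = 5.380 L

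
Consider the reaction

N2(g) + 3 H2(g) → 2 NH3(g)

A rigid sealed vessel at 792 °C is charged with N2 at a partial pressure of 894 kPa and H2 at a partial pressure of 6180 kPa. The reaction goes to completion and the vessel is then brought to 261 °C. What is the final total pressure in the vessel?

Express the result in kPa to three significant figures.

At constant V, partial pressures at 792 °C are proportional to moles, so apply stoichiometry directly to pressures.
P(H2) required for 894 kPa of N2 = (3/1) × 894 = 2682 kPa; available 6180 kPa, so N2 is limiting.
P(H2) remaining = 6180 − (3/1) × 894 = 3498 kPa
P(gaseous products) = (2)/1 × 894 = 1788 kPa
P_total at 792 °C = 3498 + 1788 = 5286 kPa
Scaling to 261 °C: P = 5286 × 534.15/1065.15 = 2651 kPa

2650 kPa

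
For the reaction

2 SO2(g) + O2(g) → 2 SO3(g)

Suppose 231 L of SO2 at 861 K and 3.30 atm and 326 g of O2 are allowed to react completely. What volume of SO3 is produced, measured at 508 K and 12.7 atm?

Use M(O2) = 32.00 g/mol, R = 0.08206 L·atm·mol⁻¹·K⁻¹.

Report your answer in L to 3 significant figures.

35.4 L

n(SO2) = PV/RT = (3.30 × 231) / (0.08206 × 861) = 10.79 mol
n(O2) = 326 / 32.00 = 10.19 mol
For 10.79 mol SO2, stoichiometry requires (1/2) × 10.79 = 5.395 mol O2; 10.19 mol is available, so SO2 is limiting.
n(SO3) = (2/2) × 10.79 = 10.79 mol
V(SO3) = nRT/P = 10.79 × 0.08206 × 508 / 12.7 = 35.42 L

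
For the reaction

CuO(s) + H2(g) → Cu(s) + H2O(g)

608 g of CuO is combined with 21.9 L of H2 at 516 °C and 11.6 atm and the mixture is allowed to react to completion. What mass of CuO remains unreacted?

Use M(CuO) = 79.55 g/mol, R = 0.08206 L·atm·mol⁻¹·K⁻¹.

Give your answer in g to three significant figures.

296 g

n(CuO) = 608 / 79.55 = 7.643 mol
n(H2) = PV/RT = (11.6 × 21.9) / (0.08206 × 789.15) = 3.923 mol
For 7.643 mol CuO, stoichiometry requires (1/1) × 7.643 = 7.643 mol H2; 3.923 mol is available, so H2 is limiting.
n(CuO) consumed = (1/1) × 3.923 = 3.923 mol; remaining = 7.643 − 3.923 = 3.720 mol
m(CuO) = 3.720 × 79.55 = 295.9 g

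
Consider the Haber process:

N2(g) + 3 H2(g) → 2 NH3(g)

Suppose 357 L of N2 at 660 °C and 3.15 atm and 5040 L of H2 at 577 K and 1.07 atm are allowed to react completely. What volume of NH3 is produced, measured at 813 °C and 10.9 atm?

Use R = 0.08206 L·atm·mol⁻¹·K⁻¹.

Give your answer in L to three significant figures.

n(N2) = PV/RT = (3.15 × 357) / (0.08206 × 933.15) = 14.69 mol
n(H2) = PV/RT = (1.07 × 5040) / (0.08206 × 577) = 113.9 mol
For 14.69 mol N2, stoichiometry requires (3/1) × 14.69 = 44.07 mol H2; 113.9 mol is available, so N2 is limiting.
n(NH3) = (2/1) × 14.69 = 29.38 mol
V(NH3) = nRT/P = 29.38 × 0.08206 × 1086.15 / 10.9 = 240.2 L

240 L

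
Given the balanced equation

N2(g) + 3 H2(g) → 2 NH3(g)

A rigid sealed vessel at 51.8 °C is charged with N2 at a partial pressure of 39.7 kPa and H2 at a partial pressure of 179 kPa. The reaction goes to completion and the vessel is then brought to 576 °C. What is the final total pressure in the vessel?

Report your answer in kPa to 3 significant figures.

364 kPa

Because the vessel is rigid and T is held at 51.8 °C, work the stoichiometry in partial pressures (P_i = n_iRT/V).
P(H2) required for 39.7 kPa of N2 = (3/1) × 39.7 = 119.1 kPa; available 179 kPa, so N2 is limiting.
P(H2) remaining = 179 − (3/1) × 39.7 = 59.90 kPa
P(gaseous products) = (2)/1 × 39.7 = 79.40 kPa
P_total at 51.8 °C = 59.90 + 79.40 = 139.3 kPa
Scaling to 576 °C: P = 139.3 × 849.15/324.95 = 364.0 kPa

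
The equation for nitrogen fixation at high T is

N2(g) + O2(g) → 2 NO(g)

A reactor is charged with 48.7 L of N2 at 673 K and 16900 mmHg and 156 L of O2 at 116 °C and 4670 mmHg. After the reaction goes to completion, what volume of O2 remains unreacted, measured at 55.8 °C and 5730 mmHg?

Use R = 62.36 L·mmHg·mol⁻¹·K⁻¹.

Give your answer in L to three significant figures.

37.3 L

n(N2) = PV/RT = (16900 × 48.7) / (62.36 × 673) = 19.61 mol
n(O2) = PV/RT = (4670 × 156) / (62.36 × 389.15) = 30.02 mol
For 19.61 mol N2, stoichiometry requires (1/1) × 19.61 = 19.61 mol O2; 30.02 mol is available, so N2 is limiting.
n(O2) consumed = (1/1) × 19.61 = 19.61 mol; remaining = 30.02 − 19.61 = 10.41 mol
V(O2) = nRT/P = 10.41 × 62.36 × 328.95 / 5730 = 37.27 L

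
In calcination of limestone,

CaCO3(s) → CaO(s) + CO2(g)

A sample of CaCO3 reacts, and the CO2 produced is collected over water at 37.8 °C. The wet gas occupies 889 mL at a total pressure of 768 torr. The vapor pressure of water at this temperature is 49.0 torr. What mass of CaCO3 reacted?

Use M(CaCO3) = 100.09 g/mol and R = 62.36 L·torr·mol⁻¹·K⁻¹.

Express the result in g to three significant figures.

P(CO2) = 768 − 49.0 = 719.0 torr
n(CO2) = PV/RT = (719.0 × 0.8890) / (62.36 × 310.95) = 0.03296 mol
n(CaCO3) = (1/1) × 0.03296 = 0.03296 mol
m(CaCO3) = 0.03296 × 100.09 = 3.299 g

3.30 g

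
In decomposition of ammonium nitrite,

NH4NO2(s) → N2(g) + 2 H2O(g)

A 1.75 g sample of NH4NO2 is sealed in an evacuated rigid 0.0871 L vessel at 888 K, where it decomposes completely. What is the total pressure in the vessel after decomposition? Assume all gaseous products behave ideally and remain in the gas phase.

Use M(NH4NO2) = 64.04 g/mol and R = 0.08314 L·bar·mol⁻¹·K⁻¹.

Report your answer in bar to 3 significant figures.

69.5 bar

n(NH4NO2) = 1.75 / 64.04 = 0.02733 mol
n(gas produced) = (3/1) × 0.02733 = 0.08199 mol
P = nRT/V = 0.08199 × 0.08314 × 888 / 0.0871 = 69.50 bar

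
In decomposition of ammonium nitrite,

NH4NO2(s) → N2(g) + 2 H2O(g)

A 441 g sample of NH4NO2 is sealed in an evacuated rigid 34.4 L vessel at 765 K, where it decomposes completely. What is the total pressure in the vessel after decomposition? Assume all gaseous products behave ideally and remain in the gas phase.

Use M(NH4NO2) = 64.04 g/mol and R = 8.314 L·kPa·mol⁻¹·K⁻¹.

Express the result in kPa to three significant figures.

n(NH4NO2) = 441 / 64.04 = 6.886 mol
n(gas produced) = (3/1) × 6.886 = 20.66 mol
P = nRT/V = 20.66 × 8.314 × 765 / 34.4 = 3820 kPa

3820 kPa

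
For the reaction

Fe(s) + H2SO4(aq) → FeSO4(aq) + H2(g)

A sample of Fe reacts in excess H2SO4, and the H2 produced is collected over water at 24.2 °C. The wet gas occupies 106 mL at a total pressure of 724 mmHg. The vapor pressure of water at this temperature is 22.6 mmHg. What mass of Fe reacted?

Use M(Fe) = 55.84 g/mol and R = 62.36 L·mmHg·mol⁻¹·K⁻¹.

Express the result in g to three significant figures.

0.224 g

P(H2) = 724 − 22.6 = 701.4 mmHg
n(H2) = PV/RT = (701.4 × 0.1060) / (62.36 × 297.35) = 0.004010 mol
n(Fe) = (1/1) × 0.004010 = 0.004010 mol
m(Fe) = 0.004010 × 55.84 = 0.2239 g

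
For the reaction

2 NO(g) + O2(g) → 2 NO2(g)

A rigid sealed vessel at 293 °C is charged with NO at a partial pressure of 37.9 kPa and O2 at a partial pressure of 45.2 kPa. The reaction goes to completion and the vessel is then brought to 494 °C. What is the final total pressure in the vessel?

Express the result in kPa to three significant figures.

86.9 kPa

Because the vessel is rigid and T is held at 293 °C, work the stoichiometry in partial pressures (P_i = n_iRT/V).
P(O2) required for 37.9 kPa of NO = (1/2) × 37.9 = 18.95 kPa; available 45.2 kPa, so NO is limiting.
P(O2) remaining = 45.2 − (1/2) × 37.9 = 26.25 kPa
P(gaseous products) = (2)/2 × 37.9 = 37.90 kPa
P_total at 293 °C = 26.25 + 37.90 = 64.15 kPa
Scaling to 494 °C: P = 64.15 × 767.15/566.15 = 86.93 kPa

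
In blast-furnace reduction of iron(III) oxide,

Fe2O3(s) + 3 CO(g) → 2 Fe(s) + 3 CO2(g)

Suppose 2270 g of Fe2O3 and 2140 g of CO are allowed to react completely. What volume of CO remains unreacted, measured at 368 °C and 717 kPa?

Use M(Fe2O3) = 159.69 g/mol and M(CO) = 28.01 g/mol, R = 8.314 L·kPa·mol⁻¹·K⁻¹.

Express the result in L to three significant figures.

n(Fe2O3) = 2270 / 159.69 = 14.22 mol
n(CO) = 2140 / 28.01 = 76.40 mol
For 14.22 mol Fe2O3, stoichiometry requires (3/1) × 14.22 = 42.66 mol CO; 76.40 mol is available, so Fe2O3 is limiting.
n(CO) consumed = (3/1) × 14.22 = 42.66 mol; remaining = 76.40 − 42.66 = 33.74 mol
V(CO) = nRT/P = 33.74 × 8.314 × 641.15 / 717 = 250.8 L

251 L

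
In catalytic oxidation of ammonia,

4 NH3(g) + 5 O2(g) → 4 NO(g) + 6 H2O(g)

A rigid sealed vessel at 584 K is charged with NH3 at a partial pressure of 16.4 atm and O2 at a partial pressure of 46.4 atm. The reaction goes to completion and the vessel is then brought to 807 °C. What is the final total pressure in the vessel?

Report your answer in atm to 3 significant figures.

124 atm

Because the vessel is rigid and T is held at 584 K, work the stoichiometry in partial pressures (P_i = n_iRT/V).
P(O2) required for 16.4 atm of NH3 = (5/4) × 16.4 = 20.50 atm; available 46.4 atm, so NH3 is limiting.
P(O2) remaining = 46.4 − (5/4) × 16.4 = 25.90 atm
P(gaseous products) = (4+6)/4 × 16.4 = 41.00 atm
P_total at 584 K = 25.90 + 41.00 = 66.90 atm
Scaling to 807 °C: P = 66.90 × 1080.15/584 = 123.7 atm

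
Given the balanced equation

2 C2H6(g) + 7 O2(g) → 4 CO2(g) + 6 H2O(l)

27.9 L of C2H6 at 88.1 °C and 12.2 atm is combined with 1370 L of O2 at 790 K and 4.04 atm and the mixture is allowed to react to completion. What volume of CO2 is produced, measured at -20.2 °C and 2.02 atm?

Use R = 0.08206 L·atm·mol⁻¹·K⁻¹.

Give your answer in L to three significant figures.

236 L

n(C2H6) = PV/RT = (12.2 × 27.9) / (0.08206 × 361.25) = 11.48 mol
n(O2) = PV/RT = (4.04 × 1370) / (0.08206 × 790) = 85.38 mol
For 11.48 mol C2H6, stoichiometry requires (7/2) × 11.48 = 40.18 mol O2; 85.38 mol is available, so C2H6 is limiting.
n(CO2) = (4/2) × 11.48 = 22.96 mol
V(CO2) = nRT/P = 22.96 × 0.08206 × 252.95 / 2.02 = 235.9 L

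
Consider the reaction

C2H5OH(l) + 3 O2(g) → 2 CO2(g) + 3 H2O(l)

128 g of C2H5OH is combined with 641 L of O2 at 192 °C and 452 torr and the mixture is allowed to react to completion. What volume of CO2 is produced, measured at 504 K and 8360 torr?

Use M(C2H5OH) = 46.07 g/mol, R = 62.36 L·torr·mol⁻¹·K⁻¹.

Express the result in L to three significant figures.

20.9 L

n(C2H5OH) = 128 / 46.07 = 2.778 mol
n(O2) = PV/RT = (452 × 641) / (62.36 × 465.15) = 9.988 mol
For 2.778 mol C2H5OH, stoichiometry requires (3/1) × 2.778 = 8.334 mol O2; 9.988 mol is available, so C2H5OH is limiting.
n(CO2) = (2/1) × 2.778 = 5.556 mol
V(CO2) = nRT/P = 5.556 × 62.36 × 504 / 8360 = 20.89 L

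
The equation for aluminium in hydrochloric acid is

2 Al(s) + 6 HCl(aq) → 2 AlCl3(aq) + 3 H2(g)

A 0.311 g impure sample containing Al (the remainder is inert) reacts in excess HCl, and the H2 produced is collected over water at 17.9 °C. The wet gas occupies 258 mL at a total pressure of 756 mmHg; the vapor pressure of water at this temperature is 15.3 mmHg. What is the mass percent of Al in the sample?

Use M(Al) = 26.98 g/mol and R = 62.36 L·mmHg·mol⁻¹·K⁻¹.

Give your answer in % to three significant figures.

P(H2) = 756 − 15.3 = 740.7 mmHg
n(H2) = PV/RT = (740.7 × 0.2580) / (62.36 × 291.05) = 0.01053 mol
n(Al) = (2/3) × 0.01053 = 0.007020 mol
m(Al) = 0.007020 × 26.98 = 0.1894 g
%Al = 0.1894 / 0.311 × 100 = 60.90%

60.9 %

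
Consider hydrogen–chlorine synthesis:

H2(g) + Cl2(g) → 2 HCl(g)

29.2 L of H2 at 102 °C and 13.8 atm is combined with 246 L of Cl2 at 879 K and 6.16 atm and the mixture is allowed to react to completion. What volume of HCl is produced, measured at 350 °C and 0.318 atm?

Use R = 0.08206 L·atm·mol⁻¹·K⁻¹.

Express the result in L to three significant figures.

n(H2) = PV/RT = (13.8 × 29.2) / (0.08206 × 375.15) = 13.09 mol
n(Cl2) = PV/RT = (6.16 × 246) / (0.08206 × 879) = 21.01 mol
For 13.09 mol H2, stoichiometry requires (1/1) × 13.09 = 13.09 mol Cl2; 21.01 mol is available, so H2 is limiting.
n(HCl) = (2/1) × 13.09 = 26.18 mol
V(HCl) = nRT/P = 26.18 × 0.08206 × 623.15 / 0.318 = 4210 L

4210 L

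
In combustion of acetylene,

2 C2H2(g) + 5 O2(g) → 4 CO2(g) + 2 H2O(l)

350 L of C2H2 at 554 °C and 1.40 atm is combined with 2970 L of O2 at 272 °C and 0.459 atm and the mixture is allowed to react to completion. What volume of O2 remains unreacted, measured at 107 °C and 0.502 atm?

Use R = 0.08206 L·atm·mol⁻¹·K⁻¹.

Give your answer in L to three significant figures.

n(C2H2) = PV/RT = (1.40 × 350) / (0.08206 × 827.15) = 7.219 mol
n(O2) = PV/RT = (0.459 × 2970) / (0.08206 × 545.15) = 30.47 mol
For 7.219 mol C2H2, stoichiometry requires (5/2) × 7.219 = 18.05 mol O2; 30.47 mol is available, so C2H2 is limiting.
n(O2) consumed = (5/2) × 7.219 = 18.05 mol; remaining = 30.47 − 18.05 = 12.42 mol
V(O2) = nRT/P = 12.42 × 0.08206 × 380.15 / 0.502 = 771.8 L

772 L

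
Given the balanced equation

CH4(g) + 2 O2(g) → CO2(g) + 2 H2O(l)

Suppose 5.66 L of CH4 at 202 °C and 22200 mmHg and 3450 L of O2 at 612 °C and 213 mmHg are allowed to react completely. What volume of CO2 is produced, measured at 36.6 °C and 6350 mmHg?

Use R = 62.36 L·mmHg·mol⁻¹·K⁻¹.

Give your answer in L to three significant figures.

n(CH4) = PV/RT = (22200 × 5.66) / (62.36 × 475.15) = 4.241 mol
n(O2) = PV/RT = (213 × 3450) / (62.36 × 885.15) = 13.31 mol
For 4.241 mol CH4, stoichiometry requires (2/1) × 4.241 = 8.482 mol O2; 13.31 mol is available, so CH4 is limiting.
n(CO2) = (1/1) × 4.241 = 4.241 mol
V(CO2) = nRT/P = 4.241 × 62.36 × 309.75 / 6350 = 12.90 L

12.9 L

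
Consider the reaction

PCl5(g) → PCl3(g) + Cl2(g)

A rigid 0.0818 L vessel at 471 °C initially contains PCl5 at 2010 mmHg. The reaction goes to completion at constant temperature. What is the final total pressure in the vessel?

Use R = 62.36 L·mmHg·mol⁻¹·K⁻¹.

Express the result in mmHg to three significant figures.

Since T and V are fixed, P_final/P_initial = n_final/n_initial = 2/1.
P_final = (2/1) × 2010 = 4020 mmHg

4020 mmHg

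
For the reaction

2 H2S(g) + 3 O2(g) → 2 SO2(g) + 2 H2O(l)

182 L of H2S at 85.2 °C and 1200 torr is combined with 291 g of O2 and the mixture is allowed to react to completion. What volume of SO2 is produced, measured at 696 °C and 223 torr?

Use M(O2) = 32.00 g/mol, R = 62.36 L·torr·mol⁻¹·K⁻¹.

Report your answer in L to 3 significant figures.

1640 L

n(H2S) = PV/RT = (1200 × 182) / (62.36 × 358.35) = 9.773 mol
n(O2) = 291 / 32.00 = 9.094 mol
For 9.773 mol H2S, stoichiometry requires (3/2) × 9.773 = 14.66 mol O2; 9.094 mol is available, so O2 is limiting.
n(SO2) = (2/3) × 9.094 = 6.063 mol
V(SO2) = nRT/P = 6.063 × 62.36 × 969.15 / 223 = 1643 L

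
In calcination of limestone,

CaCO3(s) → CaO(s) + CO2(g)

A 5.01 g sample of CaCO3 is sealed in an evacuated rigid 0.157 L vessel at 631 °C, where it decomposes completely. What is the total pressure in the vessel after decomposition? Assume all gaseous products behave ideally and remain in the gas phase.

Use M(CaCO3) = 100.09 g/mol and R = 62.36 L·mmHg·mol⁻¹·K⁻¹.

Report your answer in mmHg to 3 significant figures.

18000 mmHg

n(CaCO3) = 5.01 / 100.09 = 0.05005 mol
n(gas produced) = (1/1) × 0.05005 = 0.05005 mol
P = nRT/V = 0.05005 × 62.36 × 904.15 / 0.157 = 17970 mmHg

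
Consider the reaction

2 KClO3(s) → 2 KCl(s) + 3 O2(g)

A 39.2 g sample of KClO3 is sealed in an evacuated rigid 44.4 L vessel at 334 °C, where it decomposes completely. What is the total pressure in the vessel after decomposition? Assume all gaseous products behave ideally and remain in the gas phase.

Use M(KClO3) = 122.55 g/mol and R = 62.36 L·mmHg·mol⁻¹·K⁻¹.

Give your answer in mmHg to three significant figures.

409 mmHg

n(KClO3) = 39.2 / 122.55 = 0.3199 mol
n(gas produced) = (3/2) × 0.3199 = 0.4798 mol
P = nRT/V = 0.4798 × 62.36 × 607.15 / 44.4 = 409.1 mmHg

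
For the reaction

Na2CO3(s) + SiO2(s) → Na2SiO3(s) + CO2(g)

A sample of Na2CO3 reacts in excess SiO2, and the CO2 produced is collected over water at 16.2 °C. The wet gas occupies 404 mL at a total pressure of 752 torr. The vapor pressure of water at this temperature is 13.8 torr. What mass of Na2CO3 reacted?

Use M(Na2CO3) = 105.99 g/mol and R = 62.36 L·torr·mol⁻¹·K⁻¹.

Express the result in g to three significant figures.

P(CO2) = 752 − 13.8 = 738.2 torr
n(CO2) = PV/RT = (738.2 × 0.4040) / (62.36 × 289.35) = 0.01653 mol
n(Na2CO3) = (1/1) × 0.01653 = 0.01653 mol
m(Na2CO3) = 0.01653 × 105.99 = 1.752 g

1.75 g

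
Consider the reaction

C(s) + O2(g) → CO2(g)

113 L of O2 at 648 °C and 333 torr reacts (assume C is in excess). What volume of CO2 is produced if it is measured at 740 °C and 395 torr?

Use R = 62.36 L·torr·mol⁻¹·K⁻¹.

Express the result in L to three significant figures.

105 L

n(O2) = PV/RT = (333 × 113) / (62.36 × 921.15) = 0.6551 mol
n(CO2) = (1/1) × 0.6551 = 0.6551 mol
V = nRT/P = 0.6551 × 62.36 × 1013.15 / 395 = 104.8 L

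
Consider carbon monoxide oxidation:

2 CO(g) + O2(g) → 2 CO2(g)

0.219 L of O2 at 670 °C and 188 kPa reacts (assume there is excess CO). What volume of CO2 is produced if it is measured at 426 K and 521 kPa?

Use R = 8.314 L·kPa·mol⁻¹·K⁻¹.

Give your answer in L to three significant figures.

0.0714 L

n(O2) = PV/RT = (188 × 0.219) / (8.314 × 943.15) = 0.005251 mol
n(CO2) = (2/1) × 0.005251 = 0.01050 mol
V = nRT/P = 0.01050 × 8.314 × 426 / 521 = 0.07138 L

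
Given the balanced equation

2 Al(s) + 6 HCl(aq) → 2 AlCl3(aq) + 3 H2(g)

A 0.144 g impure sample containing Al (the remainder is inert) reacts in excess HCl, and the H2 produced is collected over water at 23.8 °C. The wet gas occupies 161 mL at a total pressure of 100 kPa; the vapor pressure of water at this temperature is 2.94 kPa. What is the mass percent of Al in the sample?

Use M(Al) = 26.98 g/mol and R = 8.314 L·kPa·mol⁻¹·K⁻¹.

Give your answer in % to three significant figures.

79.1 %

P(H2) = 100 − 2.94 = 97.06 kPa
n(H2) = PV/RT = (97.06 × 0.1610) / (8.314 × 296.95) = 0.006330 mol
n(Al) = (2/3) × 0.006330 = 0.004220 mol
m(Al) = 0.004220 × 26.98 = 0.1139 g
%Al = 0.1139 / 0.144 × 100 = 79.10%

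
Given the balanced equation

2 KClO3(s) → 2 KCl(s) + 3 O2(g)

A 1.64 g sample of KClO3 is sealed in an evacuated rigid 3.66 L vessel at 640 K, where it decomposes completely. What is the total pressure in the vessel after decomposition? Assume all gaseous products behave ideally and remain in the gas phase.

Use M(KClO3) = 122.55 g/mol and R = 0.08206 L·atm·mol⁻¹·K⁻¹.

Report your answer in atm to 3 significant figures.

0.288 atm

n(KClO3) = 1.64 / 122.55 = 0.01338 mol
n(gas produced) = (3/2) × 0.01338 = 0.02007 mol
P = nRT/V = 0.02007 × 0.08206 × 640 / 3.66 = 0.2880 atm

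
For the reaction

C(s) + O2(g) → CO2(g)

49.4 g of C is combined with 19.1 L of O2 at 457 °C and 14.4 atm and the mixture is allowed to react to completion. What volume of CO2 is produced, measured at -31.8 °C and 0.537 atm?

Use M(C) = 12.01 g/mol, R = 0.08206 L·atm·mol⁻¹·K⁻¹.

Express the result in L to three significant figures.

n(C) = 49.4 / 12.01 = 4.113 mol
n(O2) = PV/RT = (14.4 × 19.1) / (0.08206 × 730.15) = 4.590 mol
For 4.113 mol C, stoichiometry requires (1/1) × 4.113 = 4.113 mol O2; 4.590 mol is available, so C is limiting.
n(CO2) = (1/1) × 4.113 = 4.113 mol
V(CO2) = nRT/P = 4.113 × 0.08206 × 241.35 / 0.537 = 151.7 L

152 L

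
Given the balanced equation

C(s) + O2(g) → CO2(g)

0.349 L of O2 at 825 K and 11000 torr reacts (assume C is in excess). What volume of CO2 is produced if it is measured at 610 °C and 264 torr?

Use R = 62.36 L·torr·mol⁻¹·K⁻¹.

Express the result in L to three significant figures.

n(O2) = PV/RT = (11000 × 0.349) / (62.36 × 825) = 0.07462 mol
n(CO2) = (1/1) × 0.07462 = 0.07462 mol
V = nRT/P = 0.07462 × 62.36 × 883.15 / 264 = 15.57 L

15.6 L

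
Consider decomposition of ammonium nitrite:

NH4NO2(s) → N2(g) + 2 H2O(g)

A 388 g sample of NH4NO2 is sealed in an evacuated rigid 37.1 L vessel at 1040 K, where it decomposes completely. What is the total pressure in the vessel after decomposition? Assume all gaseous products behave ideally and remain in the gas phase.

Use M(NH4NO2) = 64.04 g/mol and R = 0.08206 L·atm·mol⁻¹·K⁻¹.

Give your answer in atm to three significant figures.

n(NH4NO2) = 388 / 64.04 = 6.059 mol
n(gas produced) = (3/1) × 6.059 = 18.18 mol
P = nRT/V = 18.18 × 0.08206 × 1040 / 37.1 = 41.82 atm

41.8 atm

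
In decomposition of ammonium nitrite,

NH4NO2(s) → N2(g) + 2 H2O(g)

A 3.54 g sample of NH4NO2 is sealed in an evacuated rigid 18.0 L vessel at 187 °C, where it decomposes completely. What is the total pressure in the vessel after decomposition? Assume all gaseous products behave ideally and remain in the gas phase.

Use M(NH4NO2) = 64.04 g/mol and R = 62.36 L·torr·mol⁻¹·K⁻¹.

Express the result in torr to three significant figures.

264 torr

n(NH4NO2) = 3.54 / 64.04 = 0.05528 mol
n(gas produced) = (3/1) × 0.05528 = 0.1658 mol
P = nRT/V = 0.1658 × 62.36 × 460.15 / 18.0 = 264.3 torr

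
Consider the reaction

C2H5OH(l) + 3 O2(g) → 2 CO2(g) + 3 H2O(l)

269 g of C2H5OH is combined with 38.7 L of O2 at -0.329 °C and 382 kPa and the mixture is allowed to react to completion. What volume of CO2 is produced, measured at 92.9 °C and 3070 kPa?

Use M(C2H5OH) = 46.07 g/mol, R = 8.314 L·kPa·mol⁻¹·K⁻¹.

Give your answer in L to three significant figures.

4.31 L

n(C2H5OH) = 269 / 46.07 = 5.839 mol
n(O2) = PV/RT = (382 × 38.7) / (8.314 × 272.821) = 6.518 mol
For 5.839 mol C2H5OH, stoichiometry requires (3/1) × 5.839 = 17.52 mol O2; 6.518 mol is available, so O2 is limiting.
n(CO2) = (2/3) × 6.518 = 4.345 mol
V(CO2) = nRT/P = 4.345 × 8.314 × 366.05 / 3070 = 4.307 L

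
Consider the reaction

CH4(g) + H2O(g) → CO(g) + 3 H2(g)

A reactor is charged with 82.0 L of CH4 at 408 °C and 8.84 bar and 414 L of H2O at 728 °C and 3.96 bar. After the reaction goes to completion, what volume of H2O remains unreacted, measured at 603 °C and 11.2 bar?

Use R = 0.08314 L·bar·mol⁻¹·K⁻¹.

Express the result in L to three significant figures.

n(CH4) = PV/RT = (8.84 × 82.0) / (0.08314 × 681.15) = 12.80 mol
n(H2O) = PV/RT = (3.96 × 414) / (0.08314 × 1001.15) = 19.70 mol
For 12.80 mol CH4, stoichiometry requires (1/1) × 12.80 = 12.80 mol H2O; 19.70 mol is available, so CH4 is limiting.
n(H2O) consumed = (1/1) × 12.80 = 12.80 mol; remaining = 19.70 − 12.80 = 6.900 mol
V(H2O) = nRT/P = 6.900 × 0.08314 × 876.15 / 11.2 = 44.88 L

44.9 L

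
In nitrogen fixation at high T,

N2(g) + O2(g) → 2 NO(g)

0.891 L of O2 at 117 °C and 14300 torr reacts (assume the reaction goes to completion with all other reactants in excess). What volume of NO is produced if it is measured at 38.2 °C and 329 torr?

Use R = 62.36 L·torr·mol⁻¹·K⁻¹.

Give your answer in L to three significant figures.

n(O2) = PV/RT = (14300 × 0.891) / (62.36 × 390.15) = 0.5237 mol
n(NO) = (2/1) × 0.5237 = 1.047 mol
V = nRT/P = 1.047 × 62.36 × 311.35 / 329 = 61.79 L

61.8 L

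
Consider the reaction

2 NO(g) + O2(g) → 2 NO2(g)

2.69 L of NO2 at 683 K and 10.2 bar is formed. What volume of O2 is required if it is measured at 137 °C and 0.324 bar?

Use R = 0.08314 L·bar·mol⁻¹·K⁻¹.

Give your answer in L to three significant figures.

n(NO2) = PV/RT = (10.2 × 2.69) / (0.08314 × 683) = 0.4832 mol
n(O2) = (1/2) × 0.4832 = 0.2416 mol
V = nRT/P = 0.2416 × 0.08314 × 410.15 / 0.324 = 25.43 L

25.4 L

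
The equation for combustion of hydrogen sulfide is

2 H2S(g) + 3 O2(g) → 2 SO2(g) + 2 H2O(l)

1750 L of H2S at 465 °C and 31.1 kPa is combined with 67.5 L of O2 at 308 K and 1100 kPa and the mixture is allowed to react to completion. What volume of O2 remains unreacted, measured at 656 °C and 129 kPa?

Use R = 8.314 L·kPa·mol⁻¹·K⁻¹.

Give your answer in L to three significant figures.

940 L

n(H2S) = PV/RT = (31.1 × 1750) / (8.314 × 738.15) = 8.868 mol
n(O2) = PV/RT = (1100 × 67.5) / (8.314 × 308) = 29.00 mol
For 8.868 mol H2S, stoichiometry requires (3/2) × 8.868 = 13.30 mol O2; 29.00 mol is available, so H2S is limiting.
n(O2) consumed = (3/2) × 8.868 = 13.30 mol; remaining = 29.00 − 13.30 = 15.70 mol
V(O2) = nRT/P = 15.70 × 8.314 × 929.15 / 129 = 940.2 L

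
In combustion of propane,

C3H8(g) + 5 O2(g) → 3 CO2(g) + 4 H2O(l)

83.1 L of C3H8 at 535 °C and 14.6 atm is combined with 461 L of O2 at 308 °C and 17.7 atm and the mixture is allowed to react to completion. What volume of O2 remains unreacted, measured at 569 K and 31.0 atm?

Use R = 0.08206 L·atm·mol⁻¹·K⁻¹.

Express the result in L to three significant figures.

120 L

n(C3H8) = PV/RT = (14.6 × 83.1) / (0.08206 × 808.15) = 18.29 mol
n(O2) = PV/RT = (17.7 × 461) / (0.08206 × 581.15) = 171.1 mol
For 18.29 mol C3H8, stoichiometry requires (5/1) × 18.29 = 91.45 mol O2; 171.1 mol is available, so C3H8 is limiting.
n(O2) consumed = (5/1) × 18.29 = 91.45 mol; remaining = 171.1 − 91.45 = 79.65 mol
V(O2) = nRT/P = 79.65 × 0.08206 × 569 / 31.0 = 120.0 L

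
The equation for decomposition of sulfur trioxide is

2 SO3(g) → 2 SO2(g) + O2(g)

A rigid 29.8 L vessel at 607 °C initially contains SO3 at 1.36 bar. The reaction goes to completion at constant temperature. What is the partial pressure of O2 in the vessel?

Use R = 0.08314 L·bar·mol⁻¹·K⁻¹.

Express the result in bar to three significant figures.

n(SO3)₀ = PV/RT = (1.36 × 29.8) / (0.08314 × 880.15) = 0.5538 mol
n(O2) = (1/2) × 0.5538 = 0.2769 mol
P(O2) = nRT/V = 0.2769 × 0.08314 × 880.15 / 29.8 = 0.6799 bar

0.680 bar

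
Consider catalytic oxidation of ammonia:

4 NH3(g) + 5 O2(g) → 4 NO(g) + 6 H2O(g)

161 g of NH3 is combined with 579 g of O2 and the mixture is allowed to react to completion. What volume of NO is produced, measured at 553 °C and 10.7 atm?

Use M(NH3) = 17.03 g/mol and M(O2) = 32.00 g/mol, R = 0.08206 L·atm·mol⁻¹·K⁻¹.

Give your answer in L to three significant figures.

59.9 L

n(NH3) = 161 / 17.03 = 9.454 mol
n(O2) = 579 / 32.00 = 18.09 mol
For 9.454 mol NH3, stoichiometry requires (5/4) × 9.454 = 11.82 mol O2; 18.09 mol is available, so NH3 is limiting.
n(NO) = (4/4) × 9.454 = 9.454 mol
V(NO) = nRT/P = 9.454 × 0.08206 × 826.15 / 10.7 = 59.90 L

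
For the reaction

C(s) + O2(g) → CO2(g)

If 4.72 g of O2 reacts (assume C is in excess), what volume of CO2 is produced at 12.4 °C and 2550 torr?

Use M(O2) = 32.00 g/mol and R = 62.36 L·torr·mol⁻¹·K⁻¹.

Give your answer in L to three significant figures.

n(O2) = 4.720 / 32.00 = 0.1475 mol
n(CO2) = (1/1) × 0.1475 = 0.1475 mol
V = nRT/P = 0.1475 × 62.36 × 285.55 / 2550 = 1.030 L

1.03 L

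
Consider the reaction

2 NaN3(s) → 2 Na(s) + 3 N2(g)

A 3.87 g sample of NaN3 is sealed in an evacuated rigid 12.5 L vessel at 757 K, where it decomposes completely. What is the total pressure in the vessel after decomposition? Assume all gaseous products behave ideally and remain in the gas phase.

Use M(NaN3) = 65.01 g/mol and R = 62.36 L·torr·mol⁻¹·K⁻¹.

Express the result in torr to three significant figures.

337 torr

n(NaN3) = 3.87 / 65.01 = 0.05953 mol
n(gas produced) = (3/2) × 0.05953 = 0.08929 mol
P = nRT/V = 0.08929 × 62.36 × 757 / 12.5 = 337.2 torr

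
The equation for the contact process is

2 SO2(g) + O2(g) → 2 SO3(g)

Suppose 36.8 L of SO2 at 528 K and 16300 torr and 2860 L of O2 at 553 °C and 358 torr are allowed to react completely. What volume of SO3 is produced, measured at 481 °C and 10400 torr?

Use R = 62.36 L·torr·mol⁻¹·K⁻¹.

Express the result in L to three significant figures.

82.4 L

n(SO2) = PV/RT = (16300 × 36.8) / (62.36 × 528) = 18.22 mol
n(O2) = PV/RT = (358 × 2860) / (62.36 × 826.15) = 19.87 mol
For 18.22 mol SO2, stoichiometry requires (1/2) × 18.22 = 9.110 mol O2; 19.87 mol is available, so SO2 is limiting.
n(SO3) = (2/2) × 18.22 = 18.22 mol
V(SO3) = nRT/P = 18.22 × 62.36 × 754.15 / 10400 = 82.39 L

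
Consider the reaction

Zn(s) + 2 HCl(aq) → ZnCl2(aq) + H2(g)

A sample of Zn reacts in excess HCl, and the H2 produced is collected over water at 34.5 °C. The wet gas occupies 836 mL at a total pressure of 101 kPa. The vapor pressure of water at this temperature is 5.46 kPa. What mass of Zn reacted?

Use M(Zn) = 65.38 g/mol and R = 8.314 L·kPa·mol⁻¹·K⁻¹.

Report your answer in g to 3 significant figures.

P(H2) = 101 − 5.46 = 95.54 kPa
n(H2) = PV/RT = (95.54 × 0.8360) / (8.314 × 307.65) = 0.03123 mol
n(Zn) = (1/1) × 0.03123 = 0.03123 mol
m(Zn) = 0.03123 × 65.38 = 2.042 g

2.04 g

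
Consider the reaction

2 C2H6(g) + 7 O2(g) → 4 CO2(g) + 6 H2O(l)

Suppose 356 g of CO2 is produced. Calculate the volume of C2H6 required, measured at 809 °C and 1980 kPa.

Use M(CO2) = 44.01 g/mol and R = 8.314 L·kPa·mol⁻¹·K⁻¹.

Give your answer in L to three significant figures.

n(CO2) = 356.0 / 44.01 = 8.089 mol
n(C2H6) = (2/4) × 8.089 = 4.045 mol
V = nRT/P = 4.045 × 8.314 × 1082.15 / 1980 = 18.38 L

18.4 L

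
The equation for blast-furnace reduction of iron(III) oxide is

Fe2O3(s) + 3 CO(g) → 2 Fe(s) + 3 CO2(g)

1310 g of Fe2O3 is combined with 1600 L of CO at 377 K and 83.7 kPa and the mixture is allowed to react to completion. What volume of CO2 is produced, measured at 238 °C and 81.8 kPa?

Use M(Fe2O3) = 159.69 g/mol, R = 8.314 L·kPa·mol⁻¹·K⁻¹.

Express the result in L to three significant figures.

1280 L

n(Fe2O3) = 1310 / 159.69 = 8.203 mol
n(CO) = PV/RT = (83.7 × 1600) / (8.314 × 377) = 42.73 mol
For 8.203 mol Fe2O3, stoichiometry requires (3/1) × 8.203 = 24.61 mol CO; 42.73 mol is available, so Fe2O3 is limiting.
n(CO2) = (3/1) × 8.203 = 24.61 mol
V(CO2) = nRT/P = 24.61 × 8.314 × 511.15 / 81.8 = 1279 L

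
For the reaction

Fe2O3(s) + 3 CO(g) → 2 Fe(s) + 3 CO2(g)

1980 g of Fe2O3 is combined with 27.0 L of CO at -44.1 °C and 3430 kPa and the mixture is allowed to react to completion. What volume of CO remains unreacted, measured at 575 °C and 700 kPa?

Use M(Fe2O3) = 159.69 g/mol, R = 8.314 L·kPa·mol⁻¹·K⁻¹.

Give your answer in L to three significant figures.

n(Fe2O3) = 1980 / 159.69 = 12.40 mol
n(CO) = PV/RT = (3430 × 27.0) / (8.314 × 229.05) = 48.63 mol
For 12.40 mol Fe2O3, stoichiometry requires (3/1) × 12.40 = 37.20 mol CO; 48.63 mol is available, so Fe2O3 is limiting.
n(CO) consumed = (3/1) × 12.40 = 37.20 mol; remaining = 48.63 − 37.20 = 11.43 mol
V(CO) = nRT/P = 11.43 × 8.314 × 848.15 / 700 = 115.1 L

115 L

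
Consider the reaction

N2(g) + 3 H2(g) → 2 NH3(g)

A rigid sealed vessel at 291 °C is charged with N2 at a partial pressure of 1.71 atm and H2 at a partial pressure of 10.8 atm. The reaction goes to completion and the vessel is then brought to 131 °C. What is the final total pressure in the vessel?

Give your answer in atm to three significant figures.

With V and T fixed, P_i ∝ n_i, so the mole ratios apply directly to partial pressures at 291 °C.
P(H2) required for 1.71 atm of N2 = (3/1) × 1.71 = 5.130 atm; available 10.8 atm, so N2 is limiting.
P(H2) remaining = 10.8 − (3/1) × 1.71 = 5.670 atm
P(gaseous products) = (2)/1 × 1.71 = 3.420 atm
P_total at 291 °C = 5.670 + 3.420 = 9.090 atm
Scaling to 131 °C: P = 9.090 × 404.15/564.15 = 6.512 atm

6.51 atm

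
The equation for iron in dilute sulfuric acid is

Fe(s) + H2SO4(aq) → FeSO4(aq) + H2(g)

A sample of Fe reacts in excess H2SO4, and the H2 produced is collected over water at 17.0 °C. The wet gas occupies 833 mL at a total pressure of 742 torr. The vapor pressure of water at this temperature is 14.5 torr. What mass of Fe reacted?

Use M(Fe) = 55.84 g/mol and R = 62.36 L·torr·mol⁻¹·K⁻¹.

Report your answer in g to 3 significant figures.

P(H2) = 742 − 14.5 = 727.5 torr
n(H2) = PV/RT = (727.5 × 0.8330) / (62.36 × 290.15) = 0.03349 mol
n(Fe) = (1/1) × 0.03349 = 0.03349 mol
m(Fe) = 0.03349 × 55.84 = 1.870 g

1.87 g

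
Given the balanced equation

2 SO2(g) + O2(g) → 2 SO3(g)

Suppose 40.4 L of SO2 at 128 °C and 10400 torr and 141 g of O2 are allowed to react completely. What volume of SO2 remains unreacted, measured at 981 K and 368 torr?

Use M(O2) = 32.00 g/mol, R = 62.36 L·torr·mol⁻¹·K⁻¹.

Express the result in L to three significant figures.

n(SO2) = PV/RT = (10400 × 40.4) / (62.36 × 401.15) = 16.80 mol
n(O2) = 141 / 32.00 = 4.406 mol
For 16.80 mol SO2, stoichiometry requires (1/2) × 16.80 = 8.400 mol O2; 4.406 mol is available, so O2 is limiting.
n(SO2) consumed = (2/1) × 4.406 = 8.812 mol; remaining = 16.80 − 8.812 = 7.988 mol
V(SO2) = nRT/P = 7.988 × 62.36 × 981 / 368 = 1328 L

1330 L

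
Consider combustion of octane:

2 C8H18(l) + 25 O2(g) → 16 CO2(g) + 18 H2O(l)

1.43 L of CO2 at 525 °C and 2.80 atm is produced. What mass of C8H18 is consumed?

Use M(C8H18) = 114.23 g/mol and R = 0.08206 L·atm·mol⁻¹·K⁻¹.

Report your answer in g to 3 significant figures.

0.873 g

n(CO2) = PV/RT = (2.80 × 1.43) / (0.08206 × 798.15) = 0.06113 mol
n(C8H18) = (2/16) × 0.06113 = 0.007641 mol
m(C8H18) = 0.007641 × 114.23 = 0.8728 g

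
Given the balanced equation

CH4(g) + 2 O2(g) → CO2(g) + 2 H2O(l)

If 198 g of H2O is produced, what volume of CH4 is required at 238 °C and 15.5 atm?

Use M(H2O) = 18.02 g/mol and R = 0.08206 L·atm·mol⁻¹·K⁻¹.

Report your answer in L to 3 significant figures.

14.9 L

n(H2O) = 198.0 / 18.02 = 10.99 mol
n(CH4) = (1/2) × 10.99 = 5.495 mol
V = nRT/P = 5.495 × 0.08206 × 511.15 / 15.5 = 14.87 L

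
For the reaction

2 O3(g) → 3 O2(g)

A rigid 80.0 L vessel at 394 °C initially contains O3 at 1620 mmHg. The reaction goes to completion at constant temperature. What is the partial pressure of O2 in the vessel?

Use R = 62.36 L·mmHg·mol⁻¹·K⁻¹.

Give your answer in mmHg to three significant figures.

n(O3)₀ = PV/RT = (1620 × 80.0) / (62.36 × 667.15) = 3.115 mol
n(O2) = (3/2) × 3.115 = 4.673 mol
P(O2) = nRT/V = 4.673 × 62.36 × 667.15 / 80.0 = 2430 mmHg

2430 mmHg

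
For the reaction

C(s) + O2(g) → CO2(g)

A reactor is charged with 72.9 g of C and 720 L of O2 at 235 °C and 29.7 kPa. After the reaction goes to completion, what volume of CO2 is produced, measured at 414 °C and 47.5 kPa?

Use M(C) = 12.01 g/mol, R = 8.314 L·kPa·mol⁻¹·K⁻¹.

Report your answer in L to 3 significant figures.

n(C) = 72.9 / 12.01 = 6.070 mol
n(O2) = PV/RT = (29.7 × 720) / (8.314 × 508.15) = 5.062 mol
For 6.070 mol C, stoichiometry requires (1/1) × 6.070 = 6.070 mol O2; 5.062 mol is available, so O2 is limiting.
n(CO2) = (1/1) × 5.062 = 5.062 mol
V(CO2) = nRT/P = 5.062 × 8.314 × 687.15 / 47.5 = 608.8 L

609 L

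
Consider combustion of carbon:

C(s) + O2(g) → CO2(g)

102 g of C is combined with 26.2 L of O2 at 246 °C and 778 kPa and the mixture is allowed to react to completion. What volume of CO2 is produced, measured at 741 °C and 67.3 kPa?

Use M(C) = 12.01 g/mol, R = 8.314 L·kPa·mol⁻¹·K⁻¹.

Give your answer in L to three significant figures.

592 L

n(C) = 102 / 12.01 = 8.493 mol
n(O2) = PV/RT = (778 × 26.2) / (8.314 × 519.15) = 4.723 mol
For 8.493 mol C, stoichiometry requires (1/1) × 8.493 = 8.493 mol O2; 4.723 mol is available, so O2 is limiting.
n(CO2) = (1/1) × 4.723 = 4.723 mol
V(CO2) = nRT/P = 4.723 × 8.314 × 1014.15 / 67.3 = 591.7 L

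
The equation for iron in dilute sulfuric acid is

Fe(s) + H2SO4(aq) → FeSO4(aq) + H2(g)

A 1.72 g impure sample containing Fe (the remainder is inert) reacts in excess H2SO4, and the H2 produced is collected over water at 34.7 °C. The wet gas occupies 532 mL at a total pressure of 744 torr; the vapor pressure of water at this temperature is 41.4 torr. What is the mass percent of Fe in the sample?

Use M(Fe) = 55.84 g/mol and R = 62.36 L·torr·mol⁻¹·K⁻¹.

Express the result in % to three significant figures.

63.2 %

P(H2) = 744 − 41.4 = 702.6 torr
n(H2) = PV/RT = (702.6 × 0.5320) / (62.36 × 307.85) = 0.01947 mol
n(Fe) = (1/1) × 0.01947 = 0.01947 mol
m(Fe) = 0.01947 × 55.84 = 1.087 g
%Fe = 1.087 / 1.72 × 100 = 63.20%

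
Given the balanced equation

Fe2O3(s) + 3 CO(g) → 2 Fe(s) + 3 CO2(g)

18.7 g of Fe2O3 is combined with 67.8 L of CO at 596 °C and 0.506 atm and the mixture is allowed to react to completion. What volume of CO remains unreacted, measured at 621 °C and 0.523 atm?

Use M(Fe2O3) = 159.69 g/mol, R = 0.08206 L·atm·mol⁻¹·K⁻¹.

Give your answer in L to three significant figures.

18.2 L

n(Fe2O3) = 18.7 / 159.69 = 0.1171 mol
n(CO) = PV/RT = (0.506 × 67.8) / (0.08206 × 869.15) = 0.4810 mol
For 0.1171 mol Fe2O3, stoichiometry requires (3/1) × 0.1171 = 0.3513 mol CO; 0.4810 mol is available, so Fe2O3 is limiting.
n(CO) consumed = (3/1) × 0.1171 = 0.3513 mol; remaining = 0.4810 − 0.3513 = 0.1297 mol
V(CO) = nRT/P = 0.1297 × 0.08206 × 894.15 / 0.523 = 18.20 L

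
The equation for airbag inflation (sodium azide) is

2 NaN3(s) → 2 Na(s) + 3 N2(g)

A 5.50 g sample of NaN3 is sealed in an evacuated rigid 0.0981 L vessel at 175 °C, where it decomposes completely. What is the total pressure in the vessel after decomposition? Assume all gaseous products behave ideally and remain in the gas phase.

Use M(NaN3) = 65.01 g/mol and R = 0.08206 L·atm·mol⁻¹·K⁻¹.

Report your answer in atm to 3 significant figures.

n(NaN3) = 5.50 / 65.01 = 0.08460 mol
n(gas produced) = (3/2) × 0.08460 = 0.1269 mol
P = nRT/V = 0.1269 × 0.08206 × 448.15 / 0.0981 = 47.57 atm

47.6 atm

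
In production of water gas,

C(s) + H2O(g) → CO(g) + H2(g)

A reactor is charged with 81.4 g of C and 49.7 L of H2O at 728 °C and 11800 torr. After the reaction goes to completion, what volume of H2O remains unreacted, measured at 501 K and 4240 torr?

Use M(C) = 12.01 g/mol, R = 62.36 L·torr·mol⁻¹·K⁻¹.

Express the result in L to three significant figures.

n(C) = 81.4 / 12.01 = 6.778 mol
n(H2O) = PV/RT = (11800 × 49.7) / (62.36 × 1001.15) = 9.394 mol
For 6.778 mol C, stoichiometry requires (1/1) × 6.778 = 6.778 mol H2O; 9.394 mol is available, so C is limiting.
n(H2O) consumed = (1/1) × 6.778 = 6.778 mol; remaining = 9.394 − 6.778 = 2.616 mol
V(H2O) = nRT/P = 2.616 × 62.36 × 501 / 4240 = 19.28 L

19.3 L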